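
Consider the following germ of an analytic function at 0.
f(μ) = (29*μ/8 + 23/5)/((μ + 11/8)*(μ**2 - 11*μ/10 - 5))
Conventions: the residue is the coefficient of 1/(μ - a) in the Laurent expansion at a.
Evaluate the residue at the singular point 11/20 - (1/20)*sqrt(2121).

The residue is -123/1022 - (5969/309666)*sqrt(2121).

The factor μ**2 - 11*μ/10 - 5 splits as (μ - a)(μ - a') with a = 11/20 - (1/20)*sqrt(2121), a' = 11/20 + (1/20)*sqrt(2121). At the order-1 pole a set g(μ) = (μ - a)*f(μ) = [(29*μ/8 + 23/5)/(μ + 11/8)] / (μ - a').
Simple pole: residue = g(a) at a = 11/20 - (1/20)*sqrt(2121), which is -123/1022 - (5969/309666)*sqrt(2121).


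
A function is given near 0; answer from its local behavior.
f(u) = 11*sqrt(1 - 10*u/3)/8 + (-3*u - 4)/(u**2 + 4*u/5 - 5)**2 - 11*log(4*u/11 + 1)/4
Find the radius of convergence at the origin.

Denominator factor (u**2 + 4*u/5 - 5)^2: discriminant 516/25, real irrational roots -2/5 + (1/5)*sqrt(129) and -2/5 - (1/5)*sqrt(129); poles of order 2, moduli -2/5 + (1/5)*sqrt(129) and 2/5 + (1/5)*sqrt(129).
Branch term (11/8)*sqrt(1 - u/(3/10)): its argument vanishes at u = 3/10, a square-root branch point, modulus 3/10.
Branch term (-11/4)*log(1 - u/(-11/4)): its argument vanishes at u = -11/4, a logarithmic branch point, modulus 11/4.
The radius of convergence is the smallest modulus among the singular points: 3/10.

The radius of convergence is 3/10.


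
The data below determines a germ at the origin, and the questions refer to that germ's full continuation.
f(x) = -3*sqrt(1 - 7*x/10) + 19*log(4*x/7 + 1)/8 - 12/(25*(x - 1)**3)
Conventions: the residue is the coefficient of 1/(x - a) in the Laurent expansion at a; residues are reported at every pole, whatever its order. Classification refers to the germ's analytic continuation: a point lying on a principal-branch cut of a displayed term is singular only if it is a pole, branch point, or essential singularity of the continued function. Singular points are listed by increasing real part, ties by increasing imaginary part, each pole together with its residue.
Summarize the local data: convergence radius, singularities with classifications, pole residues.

Denominator factor (x - 1)^3: pole of order 3 at 1, modulus 1.
Branch term (-3)*sqrt(1 - x/(10/7)): its argument vanishes at x = 10/7, a square-root branch point, modulus 10/7.
Branch term (19/8)*log(1 - x/(-7/4)): its argument vanishes at x = -7/4, a logarithmic branch point, modulus 7/4.
The radius of convergence is the smallest modulus among the singular points: 1.
The branch terms are analytic at 1 and contribute nothing to the residue; only the rational part matters.
At the order-3 pole 1 set g(x) = (x - (1))^3*(rational part) = -12/25.
Order-3 pole: residue = g''(a)/2; g''(1) = 0, so the residue is 0.
List the singular points by increasing real part (a conjugate pair: the negative imaginary part first).

Radius of convergence at 0: 1.
At -7/4: a logarithmic branch point.
At 1: a pole of order 3; residue 0.
At 10/7: an algebraic (square-root) branch point.


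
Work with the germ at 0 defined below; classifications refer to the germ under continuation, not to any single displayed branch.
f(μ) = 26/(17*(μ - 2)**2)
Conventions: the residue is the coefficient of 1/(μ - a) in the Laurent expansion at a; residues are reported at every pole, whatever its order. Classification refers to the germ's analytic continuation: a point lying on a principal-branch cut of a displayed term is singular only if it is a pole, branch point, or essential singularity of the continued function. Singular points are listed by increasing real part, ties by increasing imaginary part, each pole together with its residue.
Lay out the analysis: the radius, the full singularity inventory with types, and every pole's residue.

Radius of convergence at 0: 2.
At 2: a pole of order 2; residue 0.

Denominator factor (μ - 2)^2: pole of order 2 at 2, modulus 2.
The radius of convergence is the smallest modulus among the singular points: 2.
At the order-2 pole 2 set g(μ) = (μ - (2))^2*f(μ) = 26/17.
Order-2 pole: residue = g'(a); g'(2) = 0, so the residue is 0.


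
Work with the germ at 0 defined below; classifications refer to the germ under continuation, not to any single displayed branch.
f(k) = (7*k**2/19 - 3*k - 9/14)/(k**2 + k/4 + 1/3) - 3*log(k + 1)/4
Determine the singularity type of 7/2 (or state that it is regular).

The point is a regular point.

Denominator factors: k**2 + k/4 + 1/3 = 323/24 at k = 7/2 — none vanishes.
Branch term log(1 - k/(-1)): argument at 7/2 is 9/2, nonzero, so 7/2 is not its branch point (a point on a principal cut is still regular for the continued germ).
So the germ continues analytically to 7/2.


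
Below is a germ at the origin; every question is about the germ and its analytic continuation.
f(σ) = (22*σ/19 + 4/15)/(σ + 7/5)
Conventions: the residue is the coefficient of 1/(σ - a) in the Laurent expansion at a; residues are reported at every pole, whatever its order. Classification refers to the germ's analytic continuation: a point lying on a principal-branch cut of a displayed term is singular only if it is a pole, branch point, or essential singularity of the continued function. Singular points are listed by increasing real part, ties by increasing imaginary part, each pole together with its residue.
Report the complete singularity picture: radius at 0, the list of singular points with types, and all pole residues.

Denominator factor (σ + 7/5): pole of order 1 at -7/5, modulus 7/5.
The radius of convergence is the smallest modulus among the singular points: 7/5.
At the order-1 pole -7/5 set g(σ) = (σ - (-7/5))*f(σ) = 22*σ/19 + 4/15.
Simple pole: residue = g(a) at a = -7/5, which is -386/285.

Radius of convergence at 0: 7/5.
At -7/5: a pole of order 1; residue -386/285.


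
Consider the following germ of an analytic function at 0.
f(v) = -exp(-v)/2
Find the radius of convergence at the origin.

The radius of convergence is infinite.

The factor exp(-v) is entire and contributes no finite singular point.
The polynomial part has no poles.
No finite singular points: the Taylor series at 0 converges everywhere.


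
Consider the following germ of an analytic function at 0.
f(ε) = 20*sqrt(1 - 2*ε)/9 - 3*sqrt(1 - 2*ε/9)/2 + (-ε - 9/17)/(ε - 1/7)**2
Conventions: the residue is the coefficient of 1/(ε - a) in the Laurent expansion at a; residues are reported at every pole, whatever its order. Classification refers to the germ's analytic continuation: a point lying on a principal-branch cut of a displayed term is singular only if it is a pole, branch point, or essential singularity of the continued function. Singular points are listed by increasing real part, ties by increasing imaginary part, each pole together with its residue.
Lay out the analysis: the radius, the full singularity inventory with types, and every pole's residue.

Radius of convergence at 0: 1/7.
At 1/7: a pole of order 2; residue -1.
At 1/2: an algebraic (square-root) branch point.
At 9/2: an algebraic (square-root) branch point.

Denominator factor (ε - 1/7)^2: pole of order 2 at 1/7, modulus 1/7.
Branch term (20/9)*sqrt(1 - ε/(1/2)): its argument vanishes at ε = 1/2, a square-root branch point, modulus 1/2.
Branch term (-3/2)*sqrt(1 - ε/(9/2)): its argument vanishes at ε = 9/2, a square-root branch point, modulus 9/2.
The radius of convergence is the smallest modulus among the singular points: 1/7.
The branch terms are analytic at 1/7 and contribute nothing to the residue; only the rational part matters.
At the order-2 pole 1/7 set g(ε) = (ε - (1/7))^2*(rational part) = -ε - 9/17.
Order-2 pole: residue = g'(a); g'(1/7) = -1, so the residue is -1.
List the singular points by increasing real part (a conjugate pair: the negative imaginary part first).


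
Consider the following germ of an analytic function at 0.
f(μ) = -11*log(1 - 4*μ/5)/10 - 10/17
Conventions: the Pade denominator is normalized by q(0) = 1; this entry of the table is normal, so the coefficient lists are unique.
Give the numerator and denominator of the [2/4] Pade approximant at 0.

Taylor coefficients needed (expand at 0): a_0 = -10/17, a_1 = 22/25, a_2 = 44/125, a_3 = 352/1875, a_4 = 352/3125, a_5 = 5632/78125, a_6 = 11264/234375.
Write the denominator as Q(μ) = 1 + q1*μ + q2*μ^2 + q3*μ^3 + q4*μ^4. Requiring Q*f - P = O(μ^7) with deg P <= 2 kills the coefficients of μ^3..μ^6 in Q*f:
  μ^3: a_3 + q1*a_2 + q2*a_1 + q3*a_0 = 0, i.e. 352/1875 + (44/125)*q1 + (22/25)*q2 + (-10/17)*q3 = 0.
  μ^4: a_4 + q1*a_3 + q2*a_2 + q3*a_1 + q4*a_0 = 0, i.e. 352/3125 + (352/1875)*q1 + (44/125)*q2 + (22/25)*q3 + (-10/17)*q4 = 0.
  μ^5: a_5 + q1*a_4 + q2*a_3 + q3*a_2 + q4*a_1 = 0, i.e. 5632/78125 + (352/3125)*q1 + (352/1875)*q2 + (44/125)*q3 + (22/25)*q4 = 0.
  μ^6: a_6 + q1*a_5 + q2*a_4 + q3*a_3 + q4*a_2 = 0, i.e. 11264/234375 + (5632/78125)*q1 + (352/3125)*q2 + (352/1875)*q3 + (44/125)*q4 = 0.
Solving this linear system: q1 = -14095844/14343165, q2 = 13287512/71715825, q3 = 2956096/358579125, q4 = 28208576/26893434375.
The numerator is Q*f truncated at degree 2: P0 = a_0 = -10/17; P1 = a_1 + q1*a_0 = 1777660942/1219169025; P2 = a_2 + q1*a_1 + q2*a_0 = -3790483772/6095845125.

The Pade approximant has numerator coefficients [-10/17, 1777660942/1219169025, -3790483772/6095845125]; denominator coefficients [1, -14095844/14343165, 13287512/71715825, 2956096/358579125, 28208576/26893434375].


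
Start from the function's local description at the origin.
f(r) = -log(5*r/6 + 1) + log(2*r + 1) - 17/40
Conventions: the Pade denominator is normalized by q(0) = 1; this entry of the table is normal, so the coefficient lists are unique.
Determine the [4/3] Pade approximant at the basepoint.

The Pade approximant has numerator coefficients [-17/40, -25979/38940, 6586709/7943760, 25390829/21027600, 117649/285975360]; denominator coefficients [1, 47606/11033, 23383/3894, 7993507/2978910].

Taylor coefficients needed (expand at 0): a_0 = -17/40, a_1 = 7/6, a_2 = -119/72, a_3 = 1603/648, a_4 = -20111/5184, a_5 = 245707/38880, a_6 = -2970359/279936, a_7 = 5107669/279936.
Write the denominator as Q(r) = 1 + q1*r + q2*r^2 + q3*r^3. Requiring Q*f - P = O(r^8) with deg P <= 4 kills the coefficients of r^5..r^7 in Q*f:
  r^5: a_5 + q1*a_4 + q2*a_3 + q3*a_2 = 0, i.e. 245707/38880 + (-20111/5184)*q1 + (1603/648)*q2 + (-119/72)*q3 = 0.
  r^6: a_6 + q1*a_5 + q2*a_4 + q3*a_3 = 0, i.e. -2970359/279936 + (245707/38880)*q1 + (-20111/5184)*q2 + (1603/648)*q3 = 0.
  r^7: a_7 + q1*a_6 + q2*a_5 + q3*a_4 = 0, i.e. 5107669/279936 + (-2970359/279936)*q1 + (245707/38880)*q2 + (-20111/5184)*q3 = 0.
Solving this linear system: q1 = 47606/11033, q2 = 23383/3894, q3 = 7993507/2978910.
The numerator is Q*f truncated at degree 4: P0 = a_0 = -17/40; P1 = a_1 + q1*a_0 = -25979/38940; P2 = a_2 + q1*a_1 + q2*a_0 = 6586709/7943760; P3 = a_3 + q1*a_2 + q2*a_1 + q3*a_0 = 25390829/21027600; P4 = a_4 + q1*a_3 + q2*a_2 + q3*a_1 = 117649/285975360.


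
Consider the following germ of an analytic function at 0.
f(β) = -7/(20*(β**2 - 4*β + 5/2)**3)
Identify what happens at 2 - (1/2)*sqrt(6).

The denominator factor β**2 - 4*β + 5/2 vanishes at 2 - (1/2)*sqrt(6) and appears to the power 3; the numerator there equals -7/20, nonzero, and no other factor vanishes.
Hence a pole whose order is the multiplicity, 3.

The point is a pole of order 3.


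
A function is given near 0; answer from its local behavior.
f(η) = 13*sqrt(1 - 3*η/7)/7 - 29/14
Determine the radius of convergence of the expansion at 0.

The radius of convergence is 7/3.

Branch term (13/7)*sqrt(1 - η/(7/3)): its argument vanishes at η = 7/3, a square-root branch point, modulus 7/3.
The radius of convergence is the smallest modulus among the singular points: 7/3.


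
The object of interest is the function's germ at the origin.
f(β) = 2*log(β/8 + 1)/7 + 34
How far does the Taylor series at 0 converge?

The radius of convergence is 8.

Branch term (2/7)*log(1 - β/(-8)): its argument vanishes at β = -8, a logarithmic branch point, modulus 8.
The radius of convergence is the smallest modulus among the singular points: 8.


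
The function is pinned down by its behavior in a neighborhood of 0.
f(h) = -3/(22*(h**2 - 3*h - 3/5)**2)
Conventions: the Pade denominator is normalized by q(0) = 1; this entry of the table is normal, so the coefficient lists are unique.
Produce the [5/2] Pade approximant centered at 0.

The Pade approximant has numerator coefficients [-25/66, -2899625/12202608, -24552125/219646944, -10625/226908, -11894375/658940832, -865625/109823472]; denominator coefficients [1, 1964865/184888, 93965705/3327984].

Taylor coefficients needed (expand at 0): a_0 = -25/66, a_1 = 125/33, a_2 = -5875/198, a_3 = 625/3, a_4 = -136250/99, a_5 = 865625/99, a_6 = -96340625/1782, a_7 = 291953125/891.
Write the denominator as Q(h) = 1 + q1*h + q2*h^2. Requiring Q*f - P = O(h^8) with deg P <= 5 kills the coefficients of h^6..h^7 in Q*f:
  h^6: a_6 + q1*a_5 + q2*a_4 = 0, i.e. -96340625/1782 + (865625/99)*q1 + (-136250/99)*q2 = 0.
  h^7: a_7 + q1*a_6 + q2*a_5 = 0, i.e. 291953125/891 + (-96340625/1782)*q1 + (865625/99)*q2 = 0.
Solving this linear system: q1 = 1964865/184888, q2 = 93965705/3327984.
The numerator is Q*f truncated at degree 5: P0 = a_0 = -25/66; P1 = a_1 + q1*a_0 = -2899625/12202608; P2 = a_2 + q1*a_1 + q2*a_0 = -24552125/219646944; P3 = a_3 + q1*a_2 + q2*a_1 = -10625/226908; P4 = a_4 + q1*a_3 + q2*a_2 = -11894375/658940832; P5 = a_5 + q1*a_4 + q2*a_3 = -865625/109823472.


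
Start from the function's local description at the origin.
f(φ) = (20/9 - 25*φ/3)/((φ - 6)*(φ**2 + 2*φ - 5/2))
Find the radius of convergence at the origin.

The radius of convergence is -1 + (1/2)*sqrt(14).

Denominator factor (φ - 6): pole of order 1 at 6, modulus 6.
Denominator factor (φ**2 + 2*φ - 5/2): discriminant 14, real irrational roots -1 + (1/2)*sqrt(14) and -1 - (1/2)*sqrt(14); poles of order 1, moduli -1 + (1/2)*sqrt(14) and 1 + (1/2)*sqrt(14).
The radius of convergence is the smallest modulus among the singular points: -1 + (1/2)*sqrt(14).


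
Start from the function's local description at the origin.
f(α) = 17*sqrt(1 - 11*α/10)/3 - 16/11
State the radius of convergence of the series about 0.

The radius of convergence is 10/11.

Branch term (17/3)*sqrt(1 - α/(10/11)): its argument vanishes at α = 10/11, a square-root branch point, modulus 10/11.
The radius of convergence is the smallest modulus among the singular points: 10/11.


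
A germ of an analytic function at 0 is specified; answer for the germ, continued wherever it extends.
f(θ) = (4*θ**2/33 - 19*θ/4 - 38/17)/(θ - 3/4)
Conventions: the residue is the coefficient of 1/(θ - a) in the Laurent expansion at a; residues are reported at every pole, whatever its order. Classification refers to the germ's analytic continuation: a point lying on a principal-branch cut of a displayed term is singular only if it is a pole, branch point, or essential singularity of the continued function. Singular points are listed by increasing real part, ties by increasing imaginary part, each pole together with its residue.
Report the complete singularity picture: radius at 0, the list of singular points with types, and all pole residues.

Radius of convergence at 0: 3/4.
At 3/4: a pole of order 1; residue -17143/2992.

Denominator factor (θ - 3/4): pole of order 1 at 3/4, modulus 3/4.
The radius of convergence is the smallest modulus among the singular points: 3/4.
At the order-1 pole 3/4 set g(θ) = (θ - (3/4))*f(θ) = 4*θ**2/33 - 19*θ/4 - 38/17.
Simple pole: residue = g(a) at a = 3/4, which is -17143/2992.


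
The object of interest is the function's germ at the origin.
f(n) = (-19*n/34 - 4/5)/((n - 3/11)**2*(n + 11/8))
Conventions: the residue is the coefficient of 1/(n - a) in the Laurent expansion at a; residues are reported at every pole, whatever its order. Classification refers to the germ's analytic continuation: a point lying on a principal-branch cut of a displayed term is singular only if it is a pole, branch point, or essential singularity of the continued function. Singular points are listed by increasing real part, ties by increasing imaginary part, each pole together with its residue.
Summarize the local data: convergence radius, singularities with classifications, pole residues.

Radius of convergence at 0: 3/11.
At -11/8: a pole of order 1; residue -20812/1787125.
At 3/11: a pole of order 2; residue 20812/1787125.

Denominator factor (n - 3/11)^2: pole of order 2 at 3/11, modulus 3/11.
Denominator factor (n + 11/8): pole of order 1 at -11/8, modulus 11/8.
The radius of convergence is the smallest modulus among the singular points: 3/11.
At the order-1 pole -11/8 set g(n) = (n - (-11/8))*f(n) = (-19*n/34 - 4/5)/(n - 3/11)**2.
Simple pole: residue = g(a) at a = -11/8, which is -20812/1787125.
At the order-2 pole 3/11 set g(n) = (n - (3/11))^2*f(n) = (-19*n/34 - 4/5)/(n + 11/8).
Order-2 pole: residue = g'(a); g'(3/11) = 20812/1787125, so the residue is 20812/1787125.
List the singular points by increasing real part (a conjugate pair: the negative imaginary part first).


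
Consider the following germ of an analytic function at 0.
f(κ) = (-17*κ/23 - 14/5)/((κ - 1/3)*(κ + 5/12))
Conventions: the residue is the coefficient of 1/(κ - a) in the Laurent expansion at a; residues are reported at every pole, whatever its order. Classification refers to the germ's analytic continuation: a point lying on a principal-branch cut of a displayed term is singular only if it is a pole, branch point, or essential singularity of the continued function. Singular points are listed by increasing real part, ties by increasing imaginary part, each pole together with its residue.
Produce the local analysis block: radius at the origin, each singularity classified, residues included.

Radius of convergence at 0: 1/3.
At -5/12: a pole of order 1; residue 3439/1035.
At 1/3: a pole of order 1; residue -4204/1035.

Denominator factor (κ + 5/12): pole of order 1 at -5/12, modulus 5/12.
Denominator factor (κ - 1/3): pole of order 1 at 1/3, modulus 1/3.
The radius of convergence is the smallest modulus among the singular points: 1/3.
At the order-1 pole -5/12 set g(κ) = (κ - (-5/12))*f(κ) = (-17*κ/23 - 14/5)/(κ - 1/3).
Simple pole: residue = g(a) at a = -5/12, which is 3439/1035.
At the order-1 pole 1/3 set g(κ) = (κ - (1/3))*f(κ) = (-17*κ/23 - 14/5)/(κ + 5/12).
Simple pole: residue = g(a) at a = 1/3, which is -4204/1035.
List the singular points by increasing real part (a conjugate pair: the negative imaginary part first).


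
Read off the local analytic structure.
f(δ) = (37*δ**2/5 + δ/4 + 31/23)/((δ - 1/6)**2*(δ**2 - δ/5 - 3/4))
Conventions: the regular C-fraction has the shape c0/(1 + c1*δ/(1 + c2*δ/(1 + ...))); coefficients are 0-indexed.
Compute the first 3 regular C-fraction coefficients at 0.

Taylor coefficients (expand at 0): a_0 = -1488/23, a_1 = -88676/115, a_2 = -12708016/1725.
c0 = a_0 = -1488/23. Peel one level at a time: if S = 1 + c*δ/S' with S'(0) = 1, then c is the δ-coefficient of S and S' = c*δ/(S - 1).
S_1 = c0/f = 1 + (-22169/1860)*δ + (6501071/230640)*δ^2 + ...; c1 = -22169/1860.
S_2 = c1*δ/(S_1 - 1) = 1 + (6501071/2748956)*δ + ...; c2 = 6501071/2748956.

The regular C-fraction coefficients are [-1488/23, -22169/1860, 6501071/2748956].


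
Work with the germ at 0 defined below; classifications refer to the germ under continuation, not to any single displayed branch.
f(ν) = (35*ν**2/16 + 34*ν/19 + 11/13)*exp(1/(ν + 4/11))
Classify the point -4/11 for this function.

The point is an essential singularity.

The exponent 1/(ν - (-4/11)) has a pole at -4/11, so exp(1/(ν - (-4/11))) takes every nonzero value near it: an essential singularity (not a pole of any order).


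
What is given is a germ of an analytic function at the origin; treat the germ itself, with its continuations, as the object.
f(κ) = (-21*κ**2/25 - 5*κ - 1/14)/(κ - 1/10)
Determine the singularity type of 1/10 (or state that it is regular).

The point is a pole of order 1.

The denominator factor κ - 1/10 vanishes at 1/10 and appears to the power 1; the numerator there equals -10147/17500, nonzero, and no other factor vanishes.
Hence a pole whose order is the multiplicity, 1.


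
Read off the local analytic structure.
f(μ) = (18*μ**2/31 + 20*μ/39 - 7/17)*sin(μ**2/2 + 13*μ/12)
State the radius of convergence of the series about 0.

The radius of convergence is infinite.

The factor sin(μ**2/2 + 13*μ/12) is entire and contributes no finite singular point.
The polynomial part has no poles.
No finite singular points: the Taylor series at 0 converges everywhere.


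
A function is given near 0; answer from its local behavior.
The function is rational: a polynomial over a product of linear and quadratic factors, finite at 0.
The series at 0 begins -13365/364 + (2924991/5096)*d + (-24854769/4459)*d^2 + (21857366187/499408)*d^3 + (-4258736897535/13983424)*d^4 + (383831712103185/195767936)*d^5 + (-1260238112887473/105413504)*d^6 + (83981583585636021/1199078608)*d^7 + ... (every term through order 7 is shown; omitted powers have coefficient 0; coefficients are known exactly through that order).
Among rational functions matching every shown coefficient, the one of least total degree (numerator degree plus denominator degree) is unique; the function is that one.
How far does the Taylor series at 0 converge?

The radius of convergence is 2/9.

No rational of total degree below 5 reproduces all 8 coefficients; solving the [1/4] Pade equations on them gives f(d) = (4*d/5 - 22/39)/((d + 2/9)**3*(d + 7/5)), whose expansion matches every shown term.
Denominator factor (d + 7/5): pole of order 1 at -7/5, modulus 7/5.
Denominator factor (d + 2/9)^3: pole of order 3 at -2/9, modulus 2/9.
The radius of convergence is the smallest modulus among the singular points: 2/9.


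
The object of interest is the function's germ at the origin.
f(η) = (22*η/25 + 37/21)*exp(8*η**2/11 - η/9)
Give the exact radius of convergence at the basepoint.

The radius of convergence is infinite.

The factor exp(8*η**2/11 - η/9) is entire and contributes no finite singular point.
The polynomial part has no poles.
No finite singular points: the Taylor series at 0 converges everywhere.


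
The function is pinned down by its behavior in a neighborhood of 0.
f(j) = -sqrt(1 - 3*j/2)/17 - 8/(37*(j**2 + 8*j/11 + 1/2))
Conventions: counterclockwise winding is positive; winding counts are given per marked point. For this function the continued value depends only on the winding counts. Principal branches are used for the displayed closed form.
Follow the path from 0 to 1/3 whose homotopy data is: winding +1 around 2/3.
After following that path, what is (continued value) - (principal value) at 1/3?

Continued minus principal equals (1/17)*sqrt(2).

The rational part is single-valued and drops out of the difference; each branch term changes only by its own monodromy.
(-1/17)*sqrt(1 - j/(2/3)): winding +1 is odd, the square root flips sign, contributing -2*(-1/17)*sqrt(1 - (1/3)/(2/3)) = -2*(-1/17)*sqrt(1/2) = (1/17)*sqrt(2).
Summing the contributions at j = 1/3 gives (1/17)*sqrt(2).


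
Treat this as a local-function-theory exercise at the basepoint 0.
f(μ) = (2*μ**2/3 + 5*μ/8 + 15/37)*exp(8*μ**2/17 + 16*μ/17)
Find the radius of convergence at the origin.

The factor exp(8*μ**2/17 + 16*μ/17) is entire and contributes no finite singular point.
The polynomial part has no poles.
No finite singular points: the Taylor series at 0 converges everywhere.

The radius of convergence is infinite.


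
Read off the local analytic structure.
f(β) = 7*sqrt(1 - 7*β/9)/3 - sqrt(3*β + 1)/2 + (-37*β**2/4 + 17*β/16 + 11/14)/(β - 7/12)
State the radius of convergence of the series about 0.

The radius of convergence is 1/3.

Denominator factor (β - 7/12): pole of order 1 at 7/12, modulus 7/12.
Branch term (-1/2)*sqrt(1 - β/(-1/3)): its argument vanishes at β = -1/3, a square-root branch point, modulus 1/3.
Branch term (7/3)*sqrt(1 - β/(9/7)): its argument vanishes at β = 9/7, a square-root branch point, modulus 9/7.
The radius of convergence is the smallest modulus among the singular points: 1/3.


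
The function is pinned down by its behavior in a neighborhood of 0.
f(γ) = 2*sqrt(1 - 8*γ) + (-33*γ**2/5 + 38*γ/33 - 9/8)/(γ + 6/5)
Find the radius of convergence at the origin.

Denominator factor (γ + 6/5): pole of order 1 at -6/5, modulus 6/5.
Branch term (2)*sqrt(1 - γ/(1/8)): its argument vanishes at γ = 1/8, a square-root branch point, modulus 1/8.
The radius of convergence is the smallest modulus among the singular points: 1/8.

The radius of convergence is 1/8.


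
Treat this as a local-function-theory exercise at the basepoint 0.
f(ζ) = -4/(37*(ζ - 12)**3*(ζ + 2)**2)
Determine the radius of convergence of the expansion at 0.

Denominator factor (ζ - 12)^3: pole of order 3 at 12, modulus 12.
Denominator factor (ζ + 2)^2: pole of order 2 at -2, modulus 2.
The radius of convergence is the smallest modulus among the singular points: 2.

The radius of convergence is 2.


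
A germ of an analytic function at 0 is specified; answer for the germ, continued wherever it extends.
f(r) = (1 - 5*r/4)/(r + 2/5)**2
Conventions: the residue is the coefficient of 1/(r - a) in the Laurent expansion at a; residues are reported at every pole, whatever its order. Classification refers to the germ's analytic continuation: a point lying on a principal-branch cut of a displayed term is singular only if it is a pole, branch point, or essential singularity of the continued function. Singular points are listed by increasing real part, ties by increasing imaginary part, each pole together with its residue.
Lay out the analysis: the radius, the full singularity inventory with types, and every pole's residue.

Radius of convergence at 0: 2/5.
At -2/5: a pole of order 2; residue -5/4.

Denominator factor (r + 2/5)^2: pole of order 2 at -2/5, modulus 2/5.
The radius of convergence is the smallest modulus among the singular points: 2/5.
At the order-2 pole -2/5 set g(r) = (r - (-2/5))^2*f(r) = 1 - 5*r/4.
Order-2 pole: residue = g'(a); g'(-2/5) = -5/4, so the residue is -5/4.


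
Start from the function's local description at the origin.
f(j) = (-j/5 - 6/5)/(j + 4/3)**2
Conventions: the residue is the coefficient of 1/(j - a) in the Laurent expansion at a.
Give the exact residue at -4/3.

At the order-2 pole -4/3 set g(j) = (j - (-4/3))^2*f(j) = -j/5 - 6/5.
Order-2 pole: residue = g'(a); g'(-4/3) = -1/5, so the residue is -1/5.

The residue is -1/5.


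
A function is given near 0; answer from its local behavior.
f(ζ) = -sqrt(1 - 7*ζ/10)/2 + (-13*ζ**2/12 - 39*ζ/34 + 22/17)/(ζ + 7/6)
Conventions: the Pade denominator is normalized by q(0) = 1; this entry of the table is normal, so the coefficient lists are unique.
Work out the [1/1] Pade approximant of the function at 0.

Taylor coefficients needed (expand at 0): a_0 = 145/238, a_1 = -58609/33320, a_2 = 7088119/9329600.
Write the denominator as Q(ζ) = 1 + q1*ζ. Requiring Q*f - P = O(ζ^3) with deg P <= 1 kills the coefficients of ζ^2..ζ^2 in Q*f:
  ζ^2: a_2 + q1*a_1 = 0, i.e. 7088119/9329600 + (-58609/33320)*q1 = 0.
Solving this linear system: q1 = 7088119/16410520.
The numerator is Q*f truncated at degree 1: P0 = a_0 = 145/238; P1 = a_1 + q1*a_0 = -4111367/2748560.

The Pade approximant has numerator coefficients [145/238, -4111367/2748560]; denominator coefficients [1, 7088119/16410520].


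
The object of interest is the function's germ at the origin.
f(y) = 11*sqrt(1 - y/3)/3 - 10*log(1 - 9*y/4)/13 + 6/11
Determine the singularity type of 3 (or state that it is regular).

The term (11/3)*sqrt(1 - y/(3)) has argument 1 - 3/(3) = 0 at 3: a square-root (algebraic, two-sheeted) branch point; the remaining terms are analytic or single-valued there.

The point is an algebraic (square-root) branch point.


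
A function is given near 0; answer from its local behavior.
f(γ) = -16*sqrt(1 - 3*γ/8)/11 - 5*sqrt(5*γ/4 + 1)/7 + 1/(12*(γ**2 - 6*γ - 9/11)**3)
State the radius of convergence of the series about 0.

Denominator factor (γ**2 - 6*γ - 9/11)^3: discriminant 432/11, real irrational roots 3 + (6/11)*sqrt(33) and 3 - (6/11)*sqrt(33); poles of order 3, moduli 3 + (6/11)*sqrt(33) and -3 + (6/11)*sqrt(33).
Branch term (-5/7)*sqrt(1 - γ/(-4/5)): its argument vanishes at γ = -4/5, a square-root branch point, modulus 4/5.
Branch term (-16/11)*sqrt(1 - γ/(8/3)): its argument vanishes at γ = 8/3, a square-root branch point, modulus 8/3.
The radius of convergence is the smallest modulus among the singular points: -3 + (6/11)*sqrt(33).

The radius of convergence is -3 + (6/11)*sqrt(33).


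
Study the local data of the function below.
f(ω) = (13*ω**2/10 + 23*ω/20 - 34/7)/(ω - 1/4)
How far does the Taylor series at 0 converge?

The radius of convergence is 1/4.

Denominator factor (ω - 1/4): pole of order 1 at 1/4, modulus 1/4.
The radius of convergence is the smallest modulus among the singular points: 1/4.


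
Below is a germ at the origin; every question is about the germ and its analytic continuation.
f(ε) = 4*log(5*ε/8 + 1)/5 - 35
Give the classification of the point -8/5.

The term (4/5)*log(1 - ε/(-8/5)) has argument 1 - -8/5/(-8/5) = 0 at -8/5: a logarithmic (infinitely-sheeted) branch point; the remaining terms are analytic or single-valued there.

The point is a logarithmic branch point.


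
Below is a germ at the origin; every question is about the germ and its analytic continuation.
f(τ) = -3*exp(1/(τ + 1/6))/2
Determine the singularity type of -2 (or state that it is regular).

The point is a regular point.

There is no denominator, hence no pole anywhere.
The essential point of exp(1/(τ - (-1/6))) is -1/6, not -2.
So the germ continues analytically to -2.


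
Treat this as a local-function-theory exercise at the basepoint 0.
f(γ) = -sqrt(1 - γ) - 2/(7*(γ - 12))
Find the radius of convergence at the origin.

The radius of convergence is 1.

Denominator factor (γ - 12): pole of order 1 at 12, modulus 12.
Branch term (-1)*sqrt(1 - γ/(1)): its argument vanishes at γ = 1, a square-root branch point, modulus 1.
The radius of convergence is the smallest modulus among the singular points: 1.


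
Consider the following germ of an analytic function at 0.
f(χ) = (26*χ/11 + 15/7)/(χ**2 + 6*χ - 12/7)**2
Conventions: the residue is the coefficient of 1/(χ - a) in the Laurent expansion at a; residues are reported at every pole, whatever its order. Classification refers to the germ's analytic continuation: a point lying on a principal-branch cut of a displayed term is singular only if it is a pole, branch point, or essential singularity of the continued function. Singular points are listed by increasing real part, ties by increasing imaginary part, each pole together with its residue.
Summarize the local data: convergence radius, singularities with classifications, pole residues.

Denominator factor (χ**2 + 6*χ - 12/7)^2: discriminant 300/7, real irrational roots -3 + (5/7)*sqrt(21) and -3 - (5/7)*sqrt(21); poles of order 2, moduli -3 + (5/7)*sqrt(21) and 3 + (5/7)*sqrt(21).
The radius of convergence is the smallest modulus among the singular points: -3 + (5/7)*sqrt(21).
The factor χ**2 + 6*χ - 12/7 splits as (χ - a)(χ - a') with a = -3 - (5/7)*sqrt(21), a' = -3 + (5/7)*sqrt(21). At the order-2 pole a set g(χ) = (χ - a)^2*f(χ) = [26*χ/11 + 15/7] / (χ - a')^2.
Order-2 pole: residue = g'(a); g'(-3 - (5/7)*sqrt(21)) = -(127/16500)*sqrt(21), so the residue is -(127/16500)*sqrt(21).
The factor χ**2 + 6*χ - 12/7 splits as (χ - a)(χ - a') with a = -3 + (5/7)*sqrt(21), a' = -3 - (5/7)*sqrt(21). At the order-2 pole a set g(χ) = (χ - a)^2*f(χ) = [26*χ/11 + 15/7] / (χ - a')^2.
Order-2 pole: residue = g'(a); g'(-3 + (5/7)*sqrt(21)) = (127/16500)*sqrt(21), so the residue is (127/16500)*sqrt(21).
List the singular points by increasing real part (a conjugate pair: the negative imaginary part first).

Radius of convergence at 0: -3 + (5/7)*sqrt(21).
At -3 - (5/7)*sqrt(21): a pole of order 2; residue -(127/16500)*sqrt(21).
At -3 + (5/7)*sqrt(21): a pole of order 2; residue (127/16500)*sqrt(21).


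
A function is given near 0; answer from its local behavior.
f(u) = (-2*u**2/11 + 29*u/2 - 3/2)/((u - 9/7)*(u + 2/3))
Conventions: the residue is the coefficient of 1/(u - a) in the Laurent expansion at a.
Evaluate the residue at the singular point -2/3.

The residue is 15589/2706.

At the order-1 pole -2/3 set g(u) = (u - (-2/3))*f(u) = (-2*u**2/11 + 29*u/2 - 3/2)/(u - 9/7).
Simple pole: residue = g(a) at a = -2/3, which is 15589/2706.


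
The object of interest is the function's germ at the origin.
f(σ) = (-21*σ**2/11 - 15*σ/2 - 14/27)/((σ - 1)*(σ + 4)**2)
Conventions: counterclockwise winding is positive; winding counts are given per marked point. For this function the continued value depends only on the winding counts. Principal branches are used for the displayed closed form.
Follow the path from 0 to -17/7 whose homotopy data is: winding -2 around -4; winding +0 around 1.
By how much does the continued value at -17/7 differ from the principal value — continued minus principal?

Continued minus principal equals 0.

The function is rational, hence single-valued: continuing it around any pole returns the same value, so the difference is 0.


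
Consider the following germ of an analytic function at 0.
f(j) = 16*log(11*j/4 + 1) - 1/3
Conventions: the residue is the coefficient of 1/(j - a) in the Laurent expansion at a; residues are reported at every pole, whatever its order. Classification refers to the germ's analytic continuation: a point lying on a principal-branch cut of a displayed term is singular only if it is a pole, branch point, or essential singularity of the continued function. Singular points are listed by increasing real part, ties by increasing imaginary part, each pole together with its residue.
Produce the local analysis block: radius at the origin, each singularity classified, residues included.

Radius of convergence at 0: 4/11.
At -4/11: a logarithmic branch point.

Branch term (16)*log(1 - j/(-4/11)): its argument vanishes at j = -4/11, a logarithmic branch point, modulus 4/11.
The radius of convergence is the smallest modulus among the singular points: 4/11.


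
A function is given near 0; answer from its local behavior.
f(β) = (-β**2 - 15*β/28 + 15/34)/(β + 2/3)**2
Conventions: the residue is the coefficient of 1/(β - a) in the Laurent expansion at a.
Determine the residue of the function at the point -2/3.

At the order-2 pole -2/3 set g(β) = (β - (-2/3))^2*f(β) = -β**2 - 15*β/28 + 15/34.
Order-2 pole: residue = g'(a); g'(-2/3) = 67/84, so the residue is 67/84.

The residue is 67/84.


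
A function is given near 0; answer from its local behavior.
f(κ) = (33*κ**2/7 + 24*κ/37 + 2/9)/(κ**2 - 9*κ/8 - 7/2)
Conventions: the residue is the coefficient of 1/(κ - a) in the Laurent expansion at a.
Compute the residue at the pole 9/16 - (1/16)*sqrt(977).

The residue is 12333/4144 - (5988349/36438192)*sqrt(977).

The factor κ**2 - 9*κ/8 - 7/2 splits as (κ - a)(κ - a') with a = 9/16 - (1/16)*sqrt(977), a' = 9/16 + (1/16)*sqrt(977). At the order-1 pole a set g(κ) = (κ - a)*f(κ) = [33*κ**2/7 + 24*κ/37 + 2/9] / (κ - a').
Simple pole: residue = g(a) at a = 9/16 - (1/16)*sqrt(977), which is 12333/4144 - (5988349/36438192)*sqrt(977).


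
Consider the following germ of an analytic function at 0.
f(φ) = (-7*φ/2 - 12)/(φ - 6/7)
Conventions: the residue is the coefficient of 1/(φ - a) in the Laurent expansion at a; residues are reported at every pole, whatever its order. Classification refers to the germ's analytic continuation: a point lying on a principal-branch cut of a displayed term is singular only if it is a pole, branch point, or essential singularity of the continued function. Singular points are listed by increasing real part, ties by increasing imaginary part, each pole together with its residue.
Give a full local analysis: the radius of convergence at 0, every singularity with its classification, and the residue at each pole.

Denominator factor (φ - 6/7): pole of order 1 at 6/7, modulus 6/7.
The radius of convergence is the smallest modulus among the singular points: 6/7.
At the order-1 pole 6/7 set g(φ) = (φ - (6/7))*f(φ) = -7*φ/2 - 12.
Simple pole: residue = g(a) at a = 6/7, which is -15.

Radius of convergence at 0: 6/7.
At 6/7: a pole of order 1; residue -15.


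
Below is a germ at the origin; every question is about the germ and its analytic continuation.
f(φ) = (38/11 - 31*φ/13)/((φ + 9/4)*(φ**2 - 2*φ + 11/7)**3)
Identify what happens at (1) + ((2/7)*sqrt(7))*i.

The denominator factor φ**2 - 2*φ + 11/7 vanishes at (1) + ((2/7)*sqrt(7))*i and appears to the power 3; the numerator there equals (153/143) - ((62/91)*sqrt(7))*i, nonzero, and no other factor vanishes.
Hence a pole whose order is the multiplicity, 3.

The point is a pole of order 3.


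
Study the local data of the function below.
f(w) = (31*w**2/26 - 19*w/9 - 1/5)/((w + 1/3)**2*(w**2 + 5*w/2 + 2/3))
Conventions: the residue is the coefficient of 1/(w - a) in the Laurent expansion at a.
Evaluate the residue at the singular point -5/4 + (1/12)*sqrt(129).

The residue is 21163/130 + (16177/1118)*sqrt(129).


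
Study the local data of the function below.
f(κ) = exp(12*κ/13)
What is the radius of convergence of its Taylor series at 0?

The factor exp(12*κ/13) is entire and contributes no finite singular point.
The polynomial part has no poles.
No finite singular points: the Taylor series at 0 converges everywhere.

The radius of convergence is infinite.


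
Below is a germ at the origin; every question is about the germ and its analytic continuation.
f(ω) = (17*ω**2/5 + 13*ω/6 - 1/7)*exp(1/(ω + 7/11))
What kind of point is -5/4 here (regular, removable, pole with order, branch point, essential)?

The point is a regular point.

There is no denominator, hence no pole anywhere.
The essential point of exp(1/(ω - (-7/11))) is -7/11, not -5/4.
So the germ continues analytically to -5/4.


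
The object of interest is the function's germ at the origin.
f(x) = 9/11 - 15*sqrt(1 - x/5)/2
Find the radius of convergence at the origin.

The radius of convergence is 5.

Branch term (-15/2)*sqrt(1 - x/(5)): its argument vanishes at x = 5, a square-root branch point, modulus 5.
The radius of convergence is the smallest modulus among the singular points: 5.


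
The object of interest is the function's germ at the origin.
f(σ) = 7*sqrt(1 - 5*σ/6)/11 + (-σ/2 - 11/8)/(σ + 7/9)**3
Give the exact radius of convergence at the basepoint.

The radius of convergence is 7/9.

Denominator factor (σ + 7/9)^3: pole of order 3 at -7/9, modulus 7/9.
Branch term (7/11)*sqrt(1 - σ/(6/5)): its argument vanishes at σ = 6/5, a square-root branch point, modulus 6/5.
The radius of convergence is the smallest modulus among the singular points: 7/9.


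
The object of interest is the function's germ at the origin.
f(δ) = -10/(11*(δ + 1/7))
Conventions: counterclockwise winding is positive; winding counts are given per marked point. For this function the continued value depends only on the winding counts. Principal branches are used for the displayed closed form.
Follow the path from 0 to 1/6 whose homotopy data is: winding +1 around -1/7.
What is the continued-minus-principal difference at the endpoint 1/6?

Continued minus principal equals 0.

The function is rational, hence single-valued: continuing it around any pole returns the same value, so the difference is 0.


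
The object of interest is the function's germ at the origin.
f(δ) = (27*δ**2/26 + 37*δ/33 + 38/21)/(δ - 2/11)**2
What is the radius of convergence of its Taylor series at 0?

Denominator factor (δ - 2/11)^2: pole of order 2 at 2/11, modulus 2/11.
The radius of convergence is the smallest modulus among the singular points: 2/11.

The radius of convergence is 2/11.


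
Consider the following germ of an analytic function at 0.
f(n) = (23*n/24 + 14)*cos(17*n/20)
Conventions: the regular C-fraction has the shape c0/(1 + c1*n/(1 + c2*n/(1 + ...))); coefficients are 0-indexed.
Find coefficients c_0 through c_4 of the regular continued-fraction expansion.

Taylor coefficients (expand at 0): a_0 = 14, a_1 = 23/24, a_2 = -2023/400, a_3 = -6647/19200, a_4 = 584647/1920000.
c0 = a_0 = 14. Peel one level at a time: if S = 1 + c*n/S' with S'(0) = 1, then c is the n-coefficient of S and S' = c*n/(S - 1).
S_1 = c0/f = 1 + (-23/336)*n + (1032817/2822400)*n^2 + ...; c1 = -23/336.
S_2 = c1*n/(S_1 - 1) = 1 + (1032817/193200)*n + (298484113/10580000)*n^2 + ...; c2 = 1032817/193200.
S_3 = c2*n/(S_2 - 1) = 1 + (-6069/1150)*n + (-12277587/41312680)*n^2 + ...; c3 = -6069/1150.
S_4 = c3*n/(S_3 - 1) = 1 + (-232645/4131268)*n + ...; c4 = -232645/4131268.

The regular C-fraction coefficients are [14, -23/336, 1032817/193200, -6069/1150, -232645/4131268].
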